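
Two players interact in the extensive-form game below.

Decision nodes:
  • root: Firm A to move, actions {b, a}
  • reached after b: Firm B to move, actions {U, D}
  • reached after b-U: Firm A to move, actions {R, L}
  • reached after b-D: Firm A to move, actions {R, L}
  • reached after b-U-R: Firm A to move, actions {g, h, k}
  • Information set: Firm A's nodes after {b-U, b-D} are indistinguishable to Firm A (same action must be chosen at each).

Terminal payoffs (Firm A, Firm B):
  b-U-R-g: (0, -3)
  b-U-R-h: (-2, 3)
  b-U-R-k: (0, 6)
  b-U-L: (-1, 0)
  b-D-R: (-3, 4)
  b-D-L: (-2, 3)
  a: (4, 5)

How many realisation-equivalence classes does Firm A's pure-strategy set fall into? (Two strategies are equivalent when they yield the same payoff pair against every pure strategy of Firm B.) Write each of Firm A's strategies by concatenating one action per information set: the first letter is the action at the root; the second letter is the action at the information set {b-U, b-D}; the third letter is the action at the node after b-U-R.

Firm A has 12 pure strategies: bRg, bRh, bRk, bLg, bLh, bLk, aRg, aRh, aRk, aLg, aLh, aLk. Columns: U, D.
{bRg} → row (0,-3) (-3,4)
{bRh} → row (-2,3) (-3,4)
{bRk} → row (0,6) (-3,4)
{bLg, bLh, bLk} → row (-1,0) (-2,3)
{aRg, aRh, aRk, aLg, aLh, aLk} → row (4,5) (4,5)
That's 5 distinct rows out of 12 strategies.

5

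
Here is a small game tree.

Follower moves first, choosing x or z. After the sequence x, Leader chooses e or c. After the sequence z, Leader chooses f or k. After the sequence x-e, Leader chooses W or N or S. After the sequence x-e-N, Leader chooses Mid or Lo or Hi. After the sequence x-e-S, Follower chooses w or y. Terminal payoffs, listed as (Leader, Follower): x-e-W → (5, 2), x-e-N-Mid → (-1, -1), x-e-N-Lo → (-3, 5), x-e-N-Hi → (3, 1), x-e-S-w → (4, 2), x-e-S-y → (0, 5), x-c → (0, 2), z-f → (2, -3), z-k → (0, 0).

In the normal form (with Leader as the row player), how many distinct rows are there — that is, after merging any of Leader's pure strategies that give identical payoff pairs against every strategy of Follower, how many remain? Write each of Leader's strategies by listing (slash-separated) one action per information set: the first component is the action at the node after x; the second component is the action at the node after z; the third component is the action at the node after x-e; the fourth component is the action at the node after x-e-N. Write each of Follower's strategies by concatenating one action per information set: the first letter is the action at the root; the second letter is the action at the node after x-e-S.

12

Leader has 36 pure strategies: e/f/W/Mid, e/f/W/Lo, e/f/W/Hi, e/f/N/Mid, e/f/N/Lo, e/f/N/Hi, e/f/S/Mid, e/f/S/Lo, e/f/S/Hi, e/k/W/Mid, e/k/W/Lo, e/k/W/Hi, e/k/N/Mid, e/k/N/Lo, e/k/N/Hi, e/k/S/Mid, e/k/S/Lo, e/k/S/Hi, c/f/W/Mid, c/f/W/Lo, c/f/W/Hi, c/f/N/Mid, c/f/N/Lo, c/f/N/Hi, c/f/S/Mid, c/f/S/Lo, c/f/S/Hi, c/k/W/Mid, c/k/W/Lo, c/k/W/Hi, c/k/N/Mid, c/k/N/Lo, c/k/N/Hi, c/k/S/Mid, c/k/S/Lo, c/k/S/Hi. Columns: xw, xy, zw, zy.
{e/f/W/Mid, e/f/W/Lo, e/f/W/Hi} → row (5,2) (5,2) (2,-3) (2,-3)
{e/f/N/Mid} → row (-1,-1) (-1,-1) (2,-3) (2,-3)
{e/f/N/Lo} → row (-3,5) (-3,5) (2,-3) (2,-3)
{e/f/N/Hi} → row (3,1) (3,1) (2,-3) (2,-3)
{e/f/S/Mid, e/f/S/Lo, e/f/S/Hi} → row (4,2) (0,5) (2,-3) (2,-3)
{e/k/W/Mid, e/k/W/Lo, e/k/W/Hi} → row (5,2) (5,2) (0,0) (0,0)
{e/k/N/Mid} → row (-1,-1) (-1,-1) (0,0) (0,0)
{e/k/N/Lo} → row (-3,5) (-3,5) (0,0) (0,0)
{e/k/N/Hi} → row (3,1) (3,1) (0,0) (0,0)
{e/k/S/Mid, e/k/S/Lo, e/k/S/Hi} → row (4,2) (0,5) (0,0) (0,0)
{c/f/W/Mid, c/f/W/Lo, c/f/W/Hi, c/f/N/Mid, c/f/N/Lo, c/f/N/Hi, c/f/S/Mid, c/f/S/Lo, c/f/S/Hi} → row (0,2) (0,2) (2,-3) (2,-3)
{c/k/W/Mid, c/k/W/Lo, c/k/W/Hi, c/k/N/Mid, c/k/N/Lo, c/k/N/Hi, c/k/S/Mid, c/k/S/Lo, c/k/S/Hi} → row (0,2) (0,2) (0,0) (0,0)
That's 12 distinct rows out of 36 strategies.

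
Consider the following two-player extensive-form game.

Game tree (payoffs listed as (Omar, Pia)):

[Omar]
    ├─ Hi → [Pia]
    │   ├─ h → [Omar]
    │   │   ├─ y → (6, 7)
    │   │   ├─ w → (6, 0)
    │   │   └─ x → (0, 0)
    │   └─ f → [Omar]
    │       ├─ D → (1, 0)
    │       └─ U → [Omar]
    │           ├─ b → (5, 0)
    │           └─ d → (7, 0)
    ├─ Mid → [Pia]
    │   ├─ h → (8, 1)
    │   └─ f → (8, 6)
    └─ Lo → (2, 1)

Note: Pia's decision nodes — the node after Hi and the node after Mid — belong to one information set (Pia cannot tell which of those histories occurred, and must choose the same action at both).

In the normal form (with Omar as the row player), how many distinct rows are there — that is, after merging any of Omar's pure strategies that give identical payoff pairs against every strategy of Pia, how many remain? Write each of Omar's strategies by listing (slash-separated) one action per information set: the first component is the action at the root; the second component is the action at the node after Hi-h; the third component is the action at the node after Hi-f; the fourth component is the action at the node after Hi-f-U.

11

Omar has 36 pure strategies: Hi/y/D/b, Hi/y/D/d, Hi/y/U/b, Hi/y/U/d, Hi/w/D/b, Hi/w/D/d, Hi/w/U/b, Hi/w/U/d, Hi/x/D/b, Hi/x/D/d, Hi/x/U/b, Hi/x/U/d, Mid/y/D/b, Mid/y/D/d, Mid/y/U/b, Mid/y/U/d, Mid/w/D/b, Mid/w/D/d, Mid/w/U/b, Mid/w/U/d, Mid/x/D/b, Mid/x/D/d, Mid/x/U/b, Mid/x/U/d, Lo/y/D/b, Lo/y/D/d, Lo/y/U/b, Lo/y/U/d, Lo/w/D/b, Lo/w/D/d, Lo/w/U/b, Lo/w/U/d, Lo/x/D/b, Lo/x/D/d, Lo/x/U/b, Lo/x/U/d. Columns: h, f.
{Hi/y/D/b, Hi/y/D/d} → row (6,7) (1,0)
{Hi/y/U/b} → row (6,7) (5,0)
{Hi/y/U/d} → row (6,7) (7,0)
{Hi/w/D/b, Hi/w/D/d} → row (6,0) (1,0)
{Hi/w/U/b} → row (6,0) (5,0)
{Hi/w/U/d} → row (6,0) (7,0)
{Hi/x/D/b, Hi/x/D/d} → row (0,0) (1,0)
{Hi/x/U/b} → row (0,0) (5,0)
{Hi/x/U/d} → row (0,0) (7,0)
{Mid/y/D/b, Mid/y/D/d, Mid/y/U/b, Mid/y/U/d, Mid/w/D/b, Mid/w/D/d, Mid/w/U/b, Mid/w/U/d, Mid/x/D/b, Mid/x/D/d, Mid/x/U/b, Mid/x/U/d} → row (8,1) (8,6)
{Lo/y/D/b, Lo/y/D/d, Lo/y/U/b, Lo/y/U/d, Lo/w/D/b, Lo/w/D/d, Lo/w/U/b, Lo/w/U/d, Lo/x/D/b, Lo/x/D/d, Lo/x/U/b, Lo/x/U/d} → row (2,1) (2,1)
That's 11 distinct rows out of 36 strategies.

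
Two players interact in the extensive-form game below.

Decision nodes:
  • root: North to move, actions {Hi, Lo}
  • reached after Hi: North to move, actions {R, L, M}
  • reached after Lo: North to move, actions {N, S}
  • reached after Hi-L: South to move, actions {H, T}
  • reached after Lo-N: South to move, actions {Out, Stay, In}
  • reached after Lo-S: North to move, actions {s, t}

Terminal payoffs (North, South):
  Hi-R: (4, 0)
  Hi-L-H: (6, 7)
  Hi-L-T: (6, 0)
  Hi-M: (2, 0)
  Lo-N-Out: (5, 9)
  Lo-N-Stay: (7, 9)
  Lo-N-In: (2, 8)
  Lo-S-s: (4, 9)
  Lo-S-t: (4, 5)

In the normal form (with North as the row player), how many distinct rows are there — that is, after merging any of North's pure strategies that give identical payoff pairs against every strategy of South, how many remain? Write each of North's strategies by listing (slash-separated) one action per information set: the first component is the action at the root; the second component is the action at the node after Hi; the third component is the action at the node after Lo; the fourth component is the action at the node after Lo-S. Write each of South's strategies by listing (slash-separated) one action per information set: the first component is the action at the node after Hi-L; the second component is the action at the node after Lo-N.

North has 24 pure strategies: Hi/R/N/s, Hi/R/N/t, Hi/R/S/s, Hi/R/S/t, Hi/L/N/s, Hi/L/N/t, Hi/L/S/s, Hi/L/S/t, Hi/M/N/s, Hi/M/N/t, Hi/M/S/s, Hi/M/S/t, Lo/R/N/s, Lo/R/N/t, Lo/R/S/s, Lo/R/S/t, Lo/L/N/s, Lo/L/N/t, Lo/L/S/s, Lo/L/S/t, Lo/M/N/s, Lo/M/N/t, Lo/M/S/s, Lo/M/S/t. Columns: H/Out, H/Stay, H/In, T/Out, T/Stay, T/In.
{Hi/R/N/s, Hi/R/N/t, Hi/R/S/s, Hi/R/S/t} → row (4,0) (4,0) (4,0) (4,0) (4,0) (4,0)
{Hi/L/N/s, Hi/L/N/t, Hi/L/S/s, Hi/L/S/t} → row (6,7) (6,7) (6,7) (6,0) (6,0) (6,0)
{Hi/M/N/s, Hi/M/N/t, Hi/M/S/s, Hi/M/S/t} → row (2,0) (2,0) (2,0) (2,0) (2,0) (2,0)
{Lo/R/N/s, Lo/R/N/t, Lo/L/N/s, Lo/L/N/t, Lo/M/N/s, Lo/M/N/t} → row (5,9) (7,9) (2,8) (5,9) (7,9) (2,8)
{Lo/R/S/s, Lo/L/S/s, Lo/M/S/s} → row (4,9) (4,9) (4,9) (4,9) (4,9) (4,9)
{Lo/R/S/t, Lo/L/S/t, Lo/M/S/t} → row (4,5) (4,5) (4,5) (4,5) (4,5) (4,5)
That's 6 distinct rows out of 24 strategies.

6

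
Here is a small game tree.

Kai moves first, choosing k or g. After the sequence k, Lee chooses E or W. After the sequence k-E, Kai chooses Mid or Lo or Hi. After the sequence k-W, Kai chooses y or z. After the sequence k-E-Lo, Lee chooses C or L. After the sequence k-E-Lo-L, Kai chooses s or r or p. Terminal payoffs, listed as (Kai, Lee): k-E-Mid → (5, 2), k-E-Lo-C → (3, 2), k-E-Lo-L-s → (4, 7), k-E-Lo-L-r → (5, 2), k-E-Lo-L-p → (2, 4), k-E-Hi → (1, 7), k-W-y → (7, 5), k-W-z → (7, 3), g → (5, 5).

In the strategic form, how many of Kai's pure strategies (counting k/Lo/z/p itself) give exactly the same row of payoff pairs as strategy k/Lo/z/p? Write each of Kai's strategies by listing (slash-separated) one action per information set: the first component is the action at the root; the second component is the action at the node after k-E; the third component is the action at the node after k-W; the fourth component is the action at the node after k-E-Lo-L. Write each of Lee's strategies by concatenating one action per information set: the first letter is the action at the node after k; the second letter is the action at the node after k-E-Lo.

1

Row for k/Lo/z/p (columns EC, EL, WC, WL): (3,2) (2,4) (7,3) (7,3).
Every one of Kai's information sets is on the play path for some reply by Lee when Kai follows k/Lo/z/p.
Changing the action at any of them therefore changes at least one column, so only k/Lo/z/p itself gives this row.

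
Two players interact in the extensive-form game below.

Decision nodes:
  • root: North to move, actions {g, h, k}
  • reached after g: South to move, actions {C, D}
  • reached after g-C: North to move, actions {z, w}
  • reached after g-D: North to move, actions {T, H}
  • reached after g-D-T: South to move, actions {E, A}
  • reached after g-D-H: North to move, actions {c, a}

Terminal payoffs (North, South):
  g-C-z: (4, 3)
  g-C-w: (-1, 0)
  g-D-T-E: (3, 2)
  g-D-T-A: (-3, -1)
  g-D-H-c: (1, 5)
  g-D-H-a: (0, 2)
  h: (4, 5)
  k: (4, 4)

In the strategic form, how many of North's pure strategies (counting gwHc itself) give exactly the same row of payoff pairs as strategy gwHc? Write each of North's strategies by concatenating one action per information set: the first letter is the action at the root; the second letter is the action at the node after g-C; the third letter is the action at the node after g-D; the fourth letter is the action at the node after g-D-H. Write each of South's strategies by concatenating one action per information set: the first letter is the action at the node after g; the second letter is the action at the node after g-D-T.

Row for gwHc (columns CE, CA, DE, DA): (-1,0) (-1,0) (1,5) (1,5).
Every one of North's information sets is on the play path for some reply by South when North follows gwHc.
Changing the action at any of them therefore changes at least one column, so only gwHc itself gives this row.

1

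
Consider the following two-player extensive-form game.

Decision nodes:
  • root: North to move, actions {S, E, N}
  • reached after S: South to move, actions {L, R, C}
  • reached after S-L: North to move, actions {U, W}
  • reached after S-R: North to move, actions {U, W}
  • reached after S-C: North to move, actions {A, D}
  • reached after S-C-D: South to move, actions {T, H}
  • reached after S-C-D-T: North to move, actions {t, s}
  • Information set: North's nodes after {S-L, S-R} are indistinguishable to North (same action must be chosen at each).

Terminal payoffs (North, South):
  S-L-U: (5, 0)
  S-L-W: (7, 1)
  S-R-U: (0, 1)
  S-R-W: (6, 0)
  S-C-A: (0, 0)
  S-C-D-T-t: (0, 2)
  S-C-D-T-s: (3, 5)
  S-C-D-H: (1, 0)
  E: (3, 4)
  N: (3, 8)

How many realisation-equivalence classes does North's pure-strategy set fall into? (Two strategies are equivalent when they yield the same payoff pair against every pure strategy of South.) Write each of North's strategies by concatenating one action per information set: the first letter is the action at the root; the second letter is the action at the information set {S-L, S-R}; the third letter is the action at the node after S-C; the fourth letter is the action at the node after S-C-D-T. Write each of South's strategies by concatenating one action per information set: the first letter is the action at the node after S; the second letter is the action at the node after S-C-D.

North has 24 pure strategies: SUAt, SUAs, SUDt, SUDs, SWAt, SWAs, SWDt, SWDs, EUAt, EUAs, EUDt, EUDs, EWAt, EWAs, EWDt, EWDs, NUAt, NUAs, NUDt, NUDs, NWAt, NWAs, NWDt, NWDs. Columns: LT, LH, RT, RH, CT, CH.
{SUAt, SUAs} → row (5,0) (5,0) (0,1) (0,1) (0,0) (0,0)
{SUDt} → row (5,0) (5,0) (0,1) (0,1) (0,2) (1,0)
{SUDs} → row (5,0) (5,0) (0,1) (0,1) (3,5) (1,0)
{SWAt, SWAs} → row (7,1) (7,1) (6,0) (6,0) (0,0) (0,0)
{SWDt} → row (7,1) (7,1) (6,0) (6,0) (0,2) (1,0)
{SWDs} → row (7,1) (7,1) (6,0) (6,0) (3,5) (1,0)
{EUAt, EUAs, EUDt, EUDs, EWAt, EWAs, EWDt, EWDs} → row (3,4) (3,4) (3,4) (3,4) (3,4) (3,4)
{NUAt, NUAs, NUDt, NUDs, NWAt, NWAs, NWDt, NWDs} → row (3,8) (3,8) (3,8) (3,8) (3,8) (3,8)
That's 8 distinct rows out of 24 strategies.

8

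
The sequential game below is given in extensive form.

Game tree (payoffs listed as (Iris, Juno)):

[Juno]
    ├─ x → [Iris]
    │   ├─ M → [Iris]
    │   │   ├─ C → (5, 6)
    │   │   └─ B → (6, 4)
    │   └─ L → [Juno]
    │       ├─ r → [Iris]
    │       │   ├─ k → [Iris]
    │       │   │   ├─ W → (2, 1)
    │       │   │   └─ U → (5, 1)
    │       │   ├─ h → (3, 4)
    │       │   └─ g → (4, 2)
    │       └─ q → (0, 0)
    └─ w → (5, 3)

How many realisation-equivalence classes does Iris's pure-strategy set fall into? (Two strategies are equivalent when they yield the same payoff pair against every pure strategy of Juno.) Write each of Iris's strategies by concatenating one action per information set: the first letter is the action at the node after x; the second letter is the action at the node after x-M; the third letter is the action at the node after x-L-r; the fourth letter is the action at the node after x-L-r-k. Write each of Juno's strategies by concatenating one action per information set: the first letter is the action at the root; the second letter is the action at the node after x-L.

Iris has 24 pure strategies: MCkW, MCkU, MChW, MChU, MCgW, MCgU, MBkW, MBkU, MBhW, MBhU, MBgW, MBgU, LCkW, LCkU, LChW, LChU, LCgW, LCgU, LBkW, LBkU, LBhW, LBhU, LBgW, LBgU. Columns: xr, xq, wr, wq.
{MCkW, MCkU, MChW, MChU, MCgW, MCgU} → row (5,6) (5,6) (5,3) (5,3)
{MBkW, MBkU, MBhW, MBhU, MBgW, MBgU} → row (6,4) (6,4) (5,3) (5,3)
{LCkW, LBkW} → row (2,1) (0,0) (5,3) (5,3)
{LCkU, LBkU} → row (5,1) (0,0) (5,3) (5,3)
{LChW, LChU, LBhW, LBhU} → row (3,4) (0,0) (5,3) (5,3)
{LCgW, LCgU, LBgW, LBgU} → row (4,2) (0,0) (5,3) (5,3)
That's 6 distinct rows out of 24 strategies.

6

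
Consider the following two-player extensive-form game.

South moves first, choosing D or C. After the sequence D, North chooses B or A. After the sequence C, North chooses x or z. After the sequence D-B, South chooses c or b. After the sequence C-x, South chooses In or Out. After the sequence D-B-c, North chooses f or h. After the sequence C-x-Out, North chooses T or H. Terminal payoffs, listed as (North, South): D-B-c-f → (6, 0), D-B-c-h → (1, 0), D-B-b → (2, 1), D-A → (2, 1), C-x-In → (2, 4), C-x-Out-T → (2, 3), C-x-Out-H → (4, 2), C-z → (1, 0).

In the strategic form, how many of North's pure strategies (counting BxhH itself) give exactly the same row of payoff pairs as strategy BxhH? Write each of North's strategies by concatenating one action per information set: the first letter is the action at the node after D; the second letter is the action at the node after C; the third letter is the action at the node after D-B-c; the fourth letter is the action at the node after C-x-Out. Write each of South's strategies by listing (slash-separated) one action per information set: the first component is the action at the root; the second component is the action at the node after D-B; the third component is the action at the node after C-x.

Row for BxhH (columns D/c/In, D/c/Out, D/b/In, D/b/Out, C/c/In, C/c/Out, C/b/In, C/b/Out): (1,0) (1,0) (2,1) (2,1) (2,4) (4,2) (2,4) (4,2).
Every one of North's information sets is on the play path for some reply by South when North follows BxhH.
Changing the action at any of them therefore changes at least one column, so only BxhH itself gives this row.

1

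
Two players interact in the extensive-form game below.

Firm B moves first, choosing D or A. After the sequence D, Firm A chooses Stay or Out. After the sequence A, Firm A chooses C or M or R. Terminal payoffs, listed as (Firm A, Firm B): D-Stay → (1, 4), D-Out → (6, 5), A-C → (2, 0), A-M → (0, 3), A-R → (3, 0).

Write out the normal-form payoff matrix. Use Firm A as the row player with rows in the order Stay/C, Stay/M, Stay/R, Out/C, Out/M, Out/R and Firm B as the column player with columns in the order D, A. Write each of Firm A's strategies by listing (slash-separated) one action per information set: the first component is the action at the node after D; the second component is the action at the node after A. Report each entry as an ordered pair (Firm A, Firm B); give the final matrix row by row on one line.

              D        A
Stay/C    (1,4)    (2,0)
Stay/M    (1,4)    (0,3)
Stay/R    (1,4)    (3,0)
 Out/C    (6,5)    (2,0)
 Out/M    (6,5)    (0,3)
 Out/R    (6,5)    (3,0)

Stay/C: (1,4) (2,0) | Stay/M: (1,4) (0,3) | Stay/R: (1,4) (3,0) | Out/C: (6,5) (2,0) | Out/M: (6,5) (0,3) | Out/R: (6,5) (3,0)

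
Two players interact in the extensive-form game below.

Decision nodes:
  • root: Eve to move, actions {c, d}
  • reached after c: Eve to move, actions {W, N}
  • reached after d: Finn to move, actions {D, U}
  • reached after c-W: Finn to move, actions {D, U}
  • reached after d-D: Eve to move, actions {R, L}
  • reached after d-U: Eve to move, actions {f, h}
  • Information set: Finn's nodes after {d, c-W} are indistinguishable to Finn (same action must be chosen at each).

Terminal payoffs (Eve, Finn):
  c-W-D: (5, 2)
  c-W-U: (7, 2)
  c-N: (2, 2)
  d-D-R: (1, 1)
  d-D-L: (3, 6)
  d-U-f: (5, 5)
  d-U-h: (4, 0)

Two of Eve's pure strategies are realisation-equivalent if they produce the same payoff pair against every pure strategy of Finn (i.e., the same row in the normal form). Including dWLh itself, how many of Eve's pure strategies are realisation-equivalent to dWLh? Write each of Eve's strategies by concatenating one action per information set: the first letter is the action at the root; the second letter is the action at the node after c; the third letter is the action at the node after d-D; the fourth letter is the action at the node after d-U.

2

Row for dWLh (columns D, U): (3,6) (4,0).
Under dWLh, Eve's choice at the node after c can never be reached regardless of what Finn does, so varying those choices leaves every outcome unchanged.
Holding the reachable choices fixed and varying the unreachable one freely already gives 2 equivalent strategies.
No other strategy reproduces this row, so those 2 are the full class: dWLh, dNLh.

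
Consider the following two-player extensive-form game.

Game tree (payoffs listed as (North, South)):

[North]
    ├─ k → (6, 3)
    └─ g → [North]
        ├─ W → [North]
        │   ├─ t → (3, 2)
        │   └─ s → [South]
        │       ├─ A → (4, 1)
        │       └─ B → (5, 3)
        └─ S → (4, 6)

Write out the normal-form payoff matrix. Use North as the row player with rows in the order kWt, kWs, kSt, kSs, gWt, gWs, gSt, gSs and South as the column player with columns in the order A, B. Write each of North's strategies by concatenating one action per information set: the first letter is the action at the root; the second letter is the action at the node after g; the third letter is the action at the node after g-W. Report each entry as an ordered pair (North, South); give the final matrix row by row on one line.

kWt: (6,3) (6,3) | kWs: (6,3) (6,3) | kSt: (6,3) (6,3) | kSs: (6,3) (6,3) | gWt: (3,2) (3,2) | gWs: (4,1) (5,3) | gSt: (4,6) (4,6) | gSs: (4,6) (4,6)

            A        B
 kWt    (6,3)    (6,3)
 kWs    (6,3)    (6,3)
 kSt    (6,3)    (6,3)
 kSs    (6,3)    (6,3)
 gWt    (3,2)    (3,2)
 gWs    (4,1)    (5,3)
 gSt    (4,6)    (4,6)
 gSs    (4,6)    (4,6)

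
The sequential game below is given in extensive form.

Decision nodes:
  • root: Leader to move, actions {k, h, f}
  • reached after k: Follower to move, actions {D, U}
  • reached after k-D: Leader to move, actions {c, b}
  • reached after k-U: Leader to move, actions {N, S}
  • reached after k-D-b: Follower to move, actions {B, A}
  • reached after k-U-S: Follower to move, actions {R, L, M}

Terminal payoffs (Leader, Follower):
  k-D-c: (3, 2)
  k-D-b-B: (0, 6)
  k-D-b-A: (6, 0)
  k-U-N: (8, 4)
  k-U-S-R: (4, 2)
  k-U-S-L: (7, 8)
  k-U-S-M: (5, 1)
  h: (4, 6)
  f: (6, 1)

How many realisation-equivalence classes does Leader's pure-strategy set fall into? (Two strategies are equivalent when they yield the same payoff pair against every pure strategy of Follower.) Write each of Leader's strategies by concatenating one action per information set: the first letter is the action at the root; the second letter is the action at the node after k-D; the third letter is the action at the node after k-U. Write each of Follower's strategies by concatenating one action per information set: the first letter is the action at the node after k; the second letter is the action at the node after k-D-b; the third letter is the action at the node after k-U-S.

6

Leader has 12 pure strategies: kcN, kcS, kbN, kbS, hcN, hcS, hbN, hbS, fcN, fcS, fbN, fbS. Columns: DBR, DBL, DBM, DAR, DAL, DAM, UBR, UBL, UBM, UAR, UAL, UAM.
{kcN} → row (3,2) (3,2) (3,2) (3,2) (3,2) (3,2) (8,4) (8,4) (8,4) (8,4) (8,4) (8,4)
{kcS} → row (3,2) (3,2) (3,2) (3,2) (3,2) (3,2) (4,2) (7,8) (5,1) (4,2) (7,8) (5,1)
{kbN} → row (0,6) (0,6) (0,6) (6,0) (6,0) (6,0) (8,4) (8,4) (8,4) (8,4) (8,4) (8,4)
{kbS} → row (0,6) (0,6) (0,6) (6,0) (6,0) (6,0) (4,2) (7,8) (5,1) (4,2) (7,8) (5,1)
{hcN, hcS, hbN, hbS} → row (4,6) (4,6) (4,6) (4,6) (4,6) (4,6) (4,6) (4,6) (4,6) (4,6) (4,6) (4,6)
{fcN, fcS, fbN, fbS} → row (6,1) (6,1) (6,1) (6,1) (6,1) (6,1) (6,1) (6,1) (6,1) (6,1) (6,1) (6,1)
That's 6 distinct rows out of 12 strategies.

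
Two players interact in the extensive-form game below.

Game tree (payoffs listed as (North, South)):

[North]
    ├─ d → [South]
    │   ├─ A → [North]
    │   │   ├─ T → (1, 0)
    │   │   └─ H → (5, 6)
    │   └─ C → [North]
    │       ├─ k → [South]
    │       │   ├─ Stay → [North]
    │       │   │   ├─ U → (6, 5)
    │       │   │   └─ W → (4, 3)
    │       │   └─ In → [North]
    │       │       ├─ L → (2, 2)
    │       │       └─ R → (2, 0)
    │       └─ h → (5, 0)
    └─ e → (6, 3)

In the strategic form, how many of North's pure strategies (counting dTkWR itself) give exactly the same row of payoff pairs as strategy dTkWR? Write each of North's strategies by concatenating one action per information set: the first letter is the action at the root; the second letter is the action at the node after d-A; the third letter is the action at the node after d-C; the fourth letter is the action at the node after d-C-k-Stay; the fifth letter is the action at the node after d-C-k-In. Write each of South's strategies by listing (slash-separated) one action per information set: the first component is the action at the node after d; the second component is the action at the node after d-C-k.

Row for dTkWR (columns A/Stay, A/In, C/Stay, C/In): (1,0) (1,0) (4,3) (2,0).
Every one of North's information sets is on the play path for some reply by South when North follows dTkWR.
Changing the action at any of them therefore changes at least one column, so only dTkWR itself gives this row.

1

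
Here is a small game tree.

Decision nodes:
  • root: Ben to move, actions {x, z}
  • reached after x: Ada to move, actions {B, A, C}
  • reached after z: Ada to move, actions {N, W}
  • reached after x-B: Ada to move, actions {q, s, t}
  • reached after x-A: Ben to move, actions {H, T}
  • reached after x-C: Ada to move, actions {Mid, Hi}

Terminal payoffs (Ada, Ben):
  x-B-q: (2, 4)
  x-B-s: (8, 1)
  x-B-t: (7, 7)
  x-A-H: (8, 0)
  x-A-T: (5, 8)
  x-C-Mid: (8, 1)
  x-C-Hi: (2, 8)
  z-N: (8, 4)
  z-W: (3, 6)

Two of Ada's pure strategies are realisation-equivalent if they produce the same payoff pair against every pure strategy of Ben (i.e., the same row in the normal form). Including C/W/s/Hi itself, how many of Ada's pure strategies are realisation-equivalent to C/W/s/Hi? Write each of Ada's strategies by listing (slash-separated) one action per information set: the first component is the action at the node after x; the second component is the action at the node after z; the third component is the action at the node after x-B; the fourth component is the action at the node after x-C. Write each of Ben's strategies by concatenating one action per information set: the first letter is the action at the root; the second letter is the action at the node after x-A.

Row for C/W/s/Hi (columns xH, xT, zH, zT): (2,8) (2,8) (3,6) (3,6).
Under C/W/s/Hi, Ada's choice at the node after x-B can never be reached regardless of what Ben does, so varying those choices leaves every outcome unchanged.
Holding the reachable choices fixed and varying the unreachable one freely already gives 3 equivalent strategies.
No other strategy reproduces this row, so those 3 are the full class: C/W/q/Hi, C/W/s/Hi, C/W/t/Hi.

3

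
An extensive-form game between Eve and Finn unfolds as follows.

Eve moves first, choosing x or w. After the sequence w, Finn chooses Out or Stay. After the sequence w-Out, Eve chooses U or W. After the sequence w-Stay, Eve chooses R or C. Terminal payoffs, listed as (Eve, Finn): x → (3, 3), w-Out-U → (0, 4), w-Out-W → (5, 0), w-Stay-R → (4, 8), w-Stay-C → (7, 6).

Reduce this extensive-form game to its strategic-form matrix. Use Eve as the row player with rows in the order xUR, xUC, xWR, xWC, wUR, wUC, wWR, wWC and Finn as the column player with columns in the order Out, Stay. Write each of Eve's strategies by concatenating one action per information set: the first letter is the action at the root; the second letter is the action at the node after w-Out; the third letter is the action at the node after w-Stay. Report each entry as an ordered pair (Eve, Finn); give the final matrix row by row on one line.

xUR: (3,3) (3,3) | xUC: (3,3) (3,3) | xWR: (3,3) (3,3) | xWC: (3,3) (3,3) | wUR: (0,4) (4,8) | wUC: (0,4) (7,6) | wWR: (5,0) (4,8) | wWC: (5,0) (7,6)

          Out     Stay
 xUR    (3,3)    (3,3)
 xUC    (3,3)    (3,3)
 xWR    (3,3)    (3,3)
 xWC    (3,3)    (3,3)
 wUR    (0,4)    (4,8)
 wUC    (0,4)    (7,6)
 wWR    (5,0)    (4,8)
 wWC    (5,0)    (7,6)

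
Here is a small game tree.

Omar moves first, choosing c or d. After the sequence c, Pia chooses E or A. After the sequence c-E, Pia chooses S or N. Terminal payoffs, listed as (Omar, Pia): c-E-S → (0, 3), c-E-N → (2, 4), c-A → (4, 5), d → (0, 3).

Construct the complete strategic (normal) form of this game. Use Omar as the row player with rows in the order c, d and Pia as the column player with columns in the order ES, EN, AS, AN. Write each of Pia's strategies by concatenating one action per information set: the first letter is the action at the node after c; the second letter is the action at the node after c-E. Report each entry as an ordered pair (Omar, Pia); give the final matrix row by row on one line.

Row c: ES→(0,3), EN→(2,4), AS→(4,5), AN→(4,5)
Row d: ES→(0,3), EN→(0,3), AS→(0,3), AN→(0,3)

c: (0,3) (2,4) (4,5) (4,5) | d: (0,3) (0,3) (0,3) (0,3)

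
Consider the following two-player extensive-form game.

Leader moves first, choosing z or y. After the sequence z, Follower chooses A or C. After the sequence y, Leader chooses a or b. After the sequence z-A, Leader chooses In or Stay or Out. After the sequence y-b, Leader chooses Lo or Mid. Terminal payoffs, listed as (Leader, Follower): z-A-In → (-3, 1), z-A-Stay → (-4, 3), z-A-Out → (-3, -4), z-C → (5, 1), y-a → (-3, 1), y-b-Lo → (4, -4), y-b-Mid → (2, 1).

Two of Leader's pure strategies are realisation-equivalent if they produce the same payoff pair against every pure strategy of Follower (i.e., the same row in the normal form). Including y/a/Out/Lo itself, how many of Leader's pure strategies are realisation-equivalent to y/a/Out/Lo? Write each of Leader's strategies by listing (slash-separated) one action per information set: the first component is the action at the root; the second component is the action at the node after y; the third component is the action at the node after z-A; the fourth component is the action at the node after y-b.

6

Row for y/a/Out/Lo (columns A, C): (-3,1) (-3,1).
Under y/a/Out/Lo, Leader's choice at the node after z-A and at the node after y-b can never be reached regardless of what Follower does, so varying those choices leaves every outcome unchanged.
Holding the reachable choices fixed and varying the unreachable ones freely already gives 3 × 2 = 6 equivalent strategies.
No other strategy reproduces this row, so those 6 are the full class: y/a/In/Lo, y/a/In/Mid, y/a/Stay/Lo, y/a/Stay/Mid, y/a/Out/Lo, y/a/Out/Mid.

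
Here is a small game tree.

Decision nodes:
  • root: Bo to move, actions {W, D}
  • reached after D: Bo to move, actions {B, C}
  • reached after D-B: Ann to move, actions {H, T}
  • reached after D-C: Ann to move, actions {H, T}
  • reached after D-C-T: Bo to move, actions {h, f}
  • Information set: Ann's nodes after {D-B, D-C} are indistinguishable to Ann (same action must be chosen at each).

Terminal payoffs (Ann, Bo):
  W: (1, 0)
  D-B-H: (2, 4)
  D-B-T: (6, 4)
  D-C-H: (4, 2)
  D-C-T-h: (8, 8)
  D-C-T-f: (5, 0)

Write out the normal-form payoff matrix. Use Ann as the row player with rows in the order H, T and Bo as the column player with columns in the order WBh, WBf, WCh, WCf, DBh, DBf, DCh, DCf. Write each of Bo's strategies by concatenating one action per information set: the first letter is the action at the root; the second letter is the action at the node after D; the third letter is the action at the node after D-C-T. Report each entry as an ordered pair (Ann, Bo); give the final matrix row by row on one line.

H: (1,0) (1,0) (1,0) (1,0) (2,4) (2,4) (4,2) (4,2) | T: (1,0) (1,0) (1,0) (1,0) (6,4) (6,4) (8,8) (5,0)

Row H: WBh→(1,0), WBf→(1,0), WCh→(1,0), WCf→(1,0), DBh→(2,4), DBf→(2,4), DCh→(4,2), DCf→(4,2)
Row T: WBh→(1,0), WBf→(1,0), WCh→(1,0), WCf→(1,0), DBh→(6,4), DBf→(6,4), DCh→(8,8), DCf→(5,0)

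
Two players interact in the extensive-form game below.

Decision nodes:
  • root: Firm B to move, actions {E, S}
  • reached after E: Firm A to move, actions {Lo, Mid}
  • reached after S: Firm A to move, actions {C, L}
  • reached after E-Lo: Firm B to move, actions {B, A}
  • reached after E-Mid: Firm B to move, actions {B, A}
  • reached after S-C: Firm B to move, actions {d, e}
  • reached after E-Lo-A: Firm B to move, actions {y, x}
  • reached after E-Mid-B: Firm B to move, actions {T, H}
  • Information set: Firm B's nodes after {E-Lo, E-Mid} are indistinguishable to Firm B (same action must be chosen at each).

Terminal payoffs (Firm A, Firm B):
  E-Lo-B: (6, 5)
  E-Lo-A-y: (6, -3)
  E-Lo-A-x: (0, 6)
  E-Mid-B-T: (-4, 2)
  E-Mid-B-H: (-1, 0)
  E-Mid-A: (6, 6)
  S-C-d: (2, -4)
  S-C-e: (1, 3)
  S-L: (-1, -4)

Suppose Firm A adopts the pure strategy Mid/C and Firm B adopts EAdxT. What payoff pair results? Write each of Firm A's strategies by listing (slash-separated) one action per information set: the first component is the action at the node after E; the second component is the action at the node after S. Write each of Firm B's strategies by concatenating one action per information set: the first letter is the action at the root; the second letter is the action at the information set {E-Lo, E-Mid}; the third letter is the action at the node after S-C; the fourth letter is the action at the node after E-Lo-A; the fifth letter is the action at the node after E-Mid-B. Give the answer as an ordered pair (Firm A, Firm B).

(6, 6)

Trace the play path from the root:
  Firm B plays E
  Firm A plays Mid at [E]
  Firm B plays A at [E-Mid]
→ terminal payoff (6, 6).
(Firm A's choice at the node after S is never reached on this path, so it doesn't affect the outcome.)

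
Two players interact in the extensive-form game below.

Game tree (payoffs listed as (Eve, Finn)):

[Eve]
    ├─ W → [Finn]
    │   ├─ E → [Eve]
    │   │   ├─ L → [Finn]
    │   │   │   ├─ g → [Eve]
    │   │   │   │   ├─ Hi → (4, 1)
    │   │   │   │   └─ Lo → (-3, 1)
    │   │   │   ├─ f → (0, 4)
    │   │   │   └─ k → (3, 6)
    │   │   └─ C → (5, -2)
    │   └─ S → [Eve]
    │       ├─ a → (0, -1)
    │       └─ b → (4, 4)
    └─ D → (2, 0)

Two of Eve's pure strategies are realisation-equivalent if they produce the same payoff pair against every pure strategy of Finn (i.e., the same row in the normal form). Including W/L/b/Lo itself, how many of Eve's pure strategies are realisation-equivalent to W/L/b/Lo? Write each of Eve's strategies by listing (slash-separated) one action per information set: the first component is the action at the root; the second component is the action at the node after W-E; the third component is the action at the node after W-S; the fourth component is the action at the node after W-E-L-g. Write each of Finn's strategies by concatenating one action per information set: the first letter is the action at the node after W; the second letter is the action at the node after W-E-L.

1

Row for W/L/b/Lo (columns Eg, Ef, Ek, Sg, Sf, Sk): (-3,1) (0,4) (3,6) (4,4) (4,4) (4,4).
Every one of Eve's information sets is on the play path for some reply by Finn when Eve follows W/L/b/Lo.
Changing the action at any of them therefore changes at least one column, so only W/L/b/Lo itself gives this row.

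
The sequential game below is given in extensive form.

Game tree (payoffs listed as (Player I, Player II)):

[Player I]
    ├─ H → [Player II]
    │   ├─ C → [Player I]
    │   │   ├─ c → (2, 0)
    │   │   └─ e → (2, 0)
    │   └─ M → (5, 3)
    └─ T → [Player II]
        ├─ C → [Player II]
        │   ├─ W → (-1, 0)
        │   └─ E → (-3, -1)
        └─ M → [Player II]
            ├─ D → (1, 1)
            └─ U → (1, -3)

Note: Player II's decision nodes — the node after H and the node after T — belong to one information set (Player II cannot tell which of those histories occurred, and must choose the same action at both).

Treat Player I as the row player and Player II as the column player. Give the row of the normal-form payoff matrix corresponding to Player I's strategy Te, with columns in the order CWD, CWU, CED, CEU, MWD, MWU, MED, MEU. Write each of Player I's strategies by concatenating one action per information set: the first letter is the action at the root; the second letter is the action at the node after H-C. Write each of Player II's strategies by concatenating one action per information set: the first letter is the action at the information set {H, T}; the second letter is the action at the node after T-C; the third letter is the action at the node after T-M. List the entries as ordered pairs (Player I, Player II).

vs CWD: Player I plays T → Player II plays C at [T] → Player II plays W at [T-C] → (-1, 0)
vs CWU: Player I plays T → Player II plays C at [T] → Player II plays W at [T-C] → (-1, 0)
vs CED: Player I plays T → Player II plays C at [T] → Player II plays E at [T-C] → (-3, -1)
vs CEU: Player I plays T → Player II plays C at [T] → Player II plays E at [T-C] → (-3, -1)
vs MWD: Player I plays T → Player II plays M at [T] → Player II plays D at [T-M] → (1, 1)
vs MWU: Player I plays T → Player II plays M at [T] → Player II plays U at [T-M] → (1, -3)
vs MED: Player I plays T → Player II plays M at [T] → Player II plays D at [T-M] → (1, 1)
vs MEU: Player I plays T → Player II plays M at [T] → Player II plays U at [T-M] → (1, -3)

(-1,0) (-1,0) (-3,-1) (-3,-1) (1,1) (1,-3) (1,1) (1,-3)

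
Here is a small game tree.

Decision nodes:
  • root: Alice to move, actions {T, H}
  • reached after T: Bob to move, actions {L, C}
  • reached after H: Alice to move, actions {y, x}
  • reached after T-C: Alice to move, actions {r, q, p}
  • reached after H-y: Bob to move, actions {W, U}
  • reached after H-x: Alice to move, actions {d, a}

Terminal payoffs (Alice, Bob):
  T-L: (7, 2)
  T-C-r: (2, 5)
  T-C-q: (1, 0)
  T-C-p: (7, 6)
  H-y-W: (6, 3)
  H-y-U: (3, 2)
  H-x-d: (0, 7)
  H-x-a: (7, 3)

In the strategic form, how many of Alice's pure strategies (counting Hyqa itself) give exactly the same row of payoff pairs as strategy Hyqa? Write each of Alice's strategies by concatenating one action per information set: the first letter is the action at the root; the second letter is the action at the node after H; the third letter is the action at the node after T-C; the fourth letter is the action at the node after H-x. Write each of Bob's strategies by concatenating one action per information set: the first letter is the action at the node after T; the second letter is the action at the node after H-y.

Row for Hyqa (columns LW, LU, CW, CU): (6,3) (3,2) (6,3) (3,2).
Under Hyqa, Alice's choice at the node after T-C and at the node after H-x can never be reached regardless of what Bob does, so varying those choices leaves every outcome unchanged.
Holding the reachable choices fixed and varying the unreachable ones freely already gives 3 × 2 = 6 equivalent strategies.
No other strategy reproduces this row, so those 6 are the full class: Hyrd, Hyra, Hyqd, Hyqa, Hypd, Hypa.

6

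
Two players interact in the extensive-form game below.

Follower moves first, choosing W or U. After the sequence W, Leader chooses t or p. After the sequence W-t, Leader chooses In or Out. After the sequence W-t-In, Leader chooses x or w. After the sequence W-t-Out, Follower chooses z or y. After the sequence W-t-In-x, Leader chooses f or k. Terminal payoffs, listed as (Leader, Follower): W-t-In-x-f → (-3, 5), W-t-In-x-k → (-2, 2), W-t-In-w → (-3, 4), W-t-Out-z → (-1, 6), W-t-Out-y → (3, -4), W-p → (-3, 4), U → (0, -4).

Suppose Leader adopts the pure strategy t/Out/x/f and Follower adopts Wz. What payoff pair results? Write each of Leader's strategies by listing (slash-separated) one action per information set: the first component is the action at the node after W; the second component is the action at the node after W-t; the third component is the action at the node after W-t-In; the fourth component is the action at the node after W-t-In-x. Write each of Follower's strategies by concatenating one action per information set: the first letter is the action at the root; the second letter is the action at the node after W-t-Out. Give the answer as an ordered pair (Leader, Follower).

Trace the play path from the root:
  Follower plays W
  Leader plays t at [W]
  Leader plays Out at [W-t]
  Follower plays z at [W-t-Out]
→ terminal payoff (-1, 6).
(Leader's choice at the node after W-t-In is never reached on this path, so it doesn't affect the outcome.)

(-1, 6)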